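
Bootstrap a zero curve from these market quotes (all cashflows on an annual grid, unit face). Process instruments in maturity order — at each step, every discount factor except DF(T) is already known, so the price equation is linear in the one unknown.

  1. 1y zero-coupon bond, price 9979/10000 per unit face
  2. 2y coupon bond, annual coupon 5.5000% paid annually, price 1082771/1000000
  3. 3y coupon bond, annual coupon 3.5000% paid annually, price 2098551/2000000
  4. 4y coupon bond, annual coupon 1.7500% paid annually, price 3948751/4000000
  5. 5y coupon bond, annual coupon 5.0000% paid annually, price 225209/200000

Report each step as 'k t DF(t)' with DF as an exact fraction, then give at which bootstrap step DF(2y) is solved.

1 1 9979/10000
2 2 9743/10000
3 3 9471/10000
4 4 23/25
5 5 556/625
DF(2y) is solved at step 2

step 1 [1y] zero: DF = P = 9979/10000 ≈ 0.997900
step 2 [2y] bond c/1=11/200: DF=(1082771/1000000 − 11/200·(0.997900))/(1+11/200) = 9743/10000 ≈ 0.974300
step 3 [3y] bond c/1=7/200: DF=(2098551/2000000 − 7/200·(0.997900+0.974300))/(1+7/200) = 9471/10000 ≈ 0.947100
step 4 [4y] bond c/1=7/400: DF=(3948751/4000000 − 7/400·(0.997900+0.974300+0.947100))/(1+7/400) = 23/25 ≈ 0.920000
step 5 [5y] bond c/1=1/20: DF=(225209/200000 − 1/20·(0.997900+0.974300+0.947100+0.920000))/(1+1/20) = 556/625 ≈ 0.889600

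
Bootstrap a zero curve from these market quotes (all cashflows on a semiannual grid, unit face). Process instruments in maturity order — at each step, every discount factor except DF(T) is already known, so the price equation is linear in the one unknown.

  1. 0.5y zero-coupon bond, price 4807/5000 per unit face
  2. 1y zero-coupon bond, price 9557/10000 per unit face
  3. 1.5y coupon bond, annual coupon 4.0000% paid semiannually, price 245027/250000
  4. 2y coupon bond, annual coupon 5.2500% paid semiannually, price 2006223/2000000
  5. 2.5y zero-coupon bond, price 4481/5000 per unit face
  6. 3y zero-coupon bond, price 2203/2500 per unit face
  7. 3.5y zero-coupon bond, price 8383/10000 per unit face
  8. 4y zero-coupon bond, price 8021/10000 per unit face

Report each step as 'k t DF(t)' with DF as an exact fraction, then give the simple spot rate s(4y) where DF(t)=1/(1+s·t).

step 1 [0.5y] zero: DF = P = 4807/5000 ≈ 0.961400
step 2 [1y] zero: DF = P = 9557/10000 ≈ 0.955700
step 3 [1.5y] bond c/2=1/50: DF=(245027/250000 − 1/50·(0.961400+0.955700))/(1+1/50) = 9233/10000 ≈ 0.923300
step 4 [2y] bond c/2=21/800: DF=(2006223/2000000 − 21/800·(0.961400+0.955700+0.923300))/(1+21/800) = 1131/1250 ≈ 0.904800
step 5 [2.5y] zero: DF = P = 4481/5000 ≈ 0.896200
step 6 [3y] zero: DF = P = 2203/2500 ≈ 0.881200
step 7 [3.5y] zero: DF = P = 8383/10000 ≈ 0.838300
step 8 [4y] zero: DF = P = 8021/10000 ≈ 0.802100

1 1/2 4807/5000
2 1 9557/10000
3 3/2 9233/10000
4 2 1131/1250
5 5/2 4481/5000
6 3 2203/2500
7 7/2 8383/10000
8 4 8021/10000
s(4y) = (1/(8021/10000) − 1)/(4) = 1979/32084 ≈ 6.1682%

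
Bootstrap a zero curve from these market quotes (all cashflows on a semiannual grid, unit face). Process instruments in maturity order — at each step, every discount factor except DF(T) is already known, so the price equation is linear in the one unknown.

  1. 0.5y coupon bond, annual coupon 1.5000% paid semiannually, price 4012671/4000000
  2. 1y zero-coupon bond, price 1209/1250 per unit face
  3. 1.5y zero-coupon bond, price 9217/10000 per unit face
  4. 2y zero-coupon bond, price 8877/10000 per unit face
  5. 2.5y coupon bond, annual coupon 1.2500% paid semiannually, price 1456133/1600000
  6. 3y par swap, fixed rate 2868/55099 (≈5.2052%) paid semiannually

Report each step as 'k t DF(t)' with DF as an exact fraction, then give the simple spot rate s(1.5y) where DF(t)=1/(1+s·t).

1 1/2 9957/10000
2 1 1209/1250
3 3/2 9217/10000
4 2 8877/10000
5 5/2 881/1000
6 3 4283/5000
s(1.5y) = (1/(9217/10000) − 1)/(3/2) = 522/9217 ≈ 5.6634%

step 1 [0.5y] bond c/2=3/400: DF=(4012671/4000000 − 3/400·(0))/(1+3/400) = 9957/10000 ≈ 0.995700
step 2 [1y] zero: DF = P = 1209/1250 ≈ 0.967200
step 3 [1.5y] zero: DF = P = 9217/10000 ≈ 0.921700
step 4 [2y] zero: DF = P = 8877/10000 ≈ 0.887700
step 5 [2.5y] bond c/2=1/160: DF=(1456133/1600000 − 1/160·(0.995700+0.967200+0.921700+0.887700))/(1+1/160) = 881/1000 ≈ 0.881000
step 6 [3y] swap r/2=1434/55099: DF=(1 − 1434/55099·(0.995700+0.967200+0.921700+0.887700+0.881000))/(1+1434/55099) = 4283/5000 ≈ 0.856600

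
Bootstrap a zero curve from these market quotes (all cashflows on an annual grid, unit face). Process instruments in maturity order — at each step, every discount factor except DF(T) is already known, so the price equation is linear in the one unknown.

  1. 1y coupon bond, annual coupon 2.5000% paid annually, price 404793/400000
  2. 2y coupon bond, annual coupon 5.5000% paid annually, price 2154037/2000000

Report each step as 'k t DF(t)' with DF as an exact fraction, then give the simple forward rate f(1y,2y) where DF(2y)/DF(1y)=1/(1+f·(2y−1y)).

1 1 9873/10000
2 2 4847/5000
f(1y,2y) = ((9873/10000)/(4847/5000) − 1)/(1) = 179/9694 ≈ 1.8465%

step 1 [1y] bond c/1=1/40: DF=(404793/400000 − 1/40·(0))/(1+1/40) = 9873/10000 ≈ 0.987300
step 2 [2y] bond c/1=11/200: DF=(2154037/2000000 − 11/200·(0.987300))/(1+11/200) = 4847/5000 ≈ 0.969400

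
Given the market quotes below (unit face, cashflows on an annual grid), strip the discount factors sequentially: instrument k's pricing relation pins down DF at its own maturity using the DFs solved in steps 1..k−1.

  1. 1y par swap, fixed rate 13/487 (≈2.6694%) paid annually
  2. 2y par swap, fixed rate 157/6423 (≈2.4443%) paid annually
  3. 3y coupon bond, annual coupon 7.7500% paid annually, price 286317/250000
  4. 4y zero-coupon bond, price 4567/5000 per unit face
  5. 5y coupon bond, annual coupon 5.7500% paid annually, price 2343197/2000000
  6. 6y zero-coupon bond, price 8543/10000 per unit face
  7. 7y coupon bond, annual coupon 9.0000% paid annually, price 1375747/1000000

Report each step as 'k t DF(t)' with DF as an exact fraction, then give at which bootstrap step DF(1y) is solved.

1 1 487/500
2 2 9529/10000
3 3 9243/10000
4 4 4567/5000
5 5 1129/1250
6 6 8543/10000
7 7 4031/5000
DF(1y) is solved at step 1

step 1 [1y] swap r/1=13/487: DF=(1 − 13/487·(0))/(1+13/487) = 487/500 ≈ 0.974000
step 2 [2y] swap r/1=157/6423: DF=(1 − 157/6423·(0.974000))/(1+157/6423) = 9529/10000 ≈ 0.952900
step 3 [3y] bond c/1=31/400: DF=(286317/250000 − 31/400·(0.974000+0.952900))/(1+31/400) = 9243/10000 ≈ 0.924300
step 4 [4y] zero: DF = P = 4567/5000 ≈ 0.913400
step 5 [5y] bond c/1=23/400: DF=(2343197/2000000 − 23/400·(0.974000+0.952900+0.924300+0.913400))/(1+23/400) = 1129/1250 ≈ 0.903200
step 6 [6y] zero: DF = P = 8543/10000 ≈ 0.854300
step 7 [7y] bond c/1=9/100: DF=(1375747/1000000 − 9/100·(0.974000+0.952900+0.924300+0.913400+0.903200+0.854300))/(1+9/100) = 4031/5000 ≈ 0.806200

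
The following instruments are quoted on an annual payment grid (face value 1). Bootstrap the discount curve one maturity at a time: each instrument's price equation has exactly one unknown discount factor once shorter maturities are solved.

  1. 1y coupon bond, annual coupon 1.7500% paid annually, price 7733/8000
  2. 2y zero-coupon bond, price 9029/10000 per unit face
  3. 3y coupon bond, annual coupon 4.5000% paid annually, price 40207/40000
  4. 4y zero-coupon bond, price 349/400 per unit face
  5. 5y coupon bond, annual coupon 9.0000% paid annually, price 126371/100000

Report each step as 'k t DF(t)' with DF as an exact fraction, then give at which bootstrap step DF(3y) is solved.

1 1 19/20
2 2 9029/10000
3 3 8821/10000
4 4 349/400
5 5 1723/2000
DF(3y) is solved at step 3

step 1 [1y] bond c/1=7/400: DF=(7733/8000 − 7/400·(0))/(1+7/400) = 19/20 ≈ 0.950000
step 2 [2y] zero: DF = P = 9029/10000 ≈ 0.902900
step 3 [3y] bond c/1=9/200: DF=(40207/40000 − 9/200·(0.950000+0.902900))/(1+9/200) = 8821/10000 ≈ 0.882100
step 4 [4y] zero: DF = P = 349/400 ≈ 0.872500
step 5 [5y] bond c/1=9/100: DF=(126371/100000 − 9/100·(0.950000+0.902900+0.882100+0.872500))/(1+9/100) = 1723/2000 ≈ 0.861500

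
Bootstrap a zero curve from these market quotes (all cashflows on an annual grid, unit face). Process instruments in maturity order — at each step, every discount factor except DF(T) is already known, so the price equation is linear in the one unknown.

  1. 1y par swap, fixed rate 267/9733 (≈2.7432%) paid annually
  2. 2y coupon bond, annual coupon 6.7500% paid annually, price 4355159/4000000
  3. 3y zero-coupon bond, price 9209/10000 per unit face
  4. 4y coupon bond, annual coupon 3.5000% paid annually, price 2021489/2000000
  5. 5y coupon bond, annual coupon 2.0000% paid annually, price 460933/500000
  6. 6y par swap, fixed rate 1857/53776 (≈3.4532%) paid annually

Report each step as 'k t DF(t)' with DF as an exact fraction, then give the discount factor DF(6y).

1 1 9733/10000
2 2 599/625
3 3 9209/10000
4 4 8801/10000
5 5 4153/5000
6 6 8143/10000
DF(6y) = 8143/10000 ≈ 0.814300

step 1 [1y] swap r/1=267/9733: DF=(1 − 267/9733·(0))/(1+267/9733) = 9733/10000 ≈ 0.973300
step 2 [2y] bond c/1=27/400: DF=(4355159/4000000 − 27/400·(0.973300))/(1+27/400) = 599/625 ≈ 0.958400
step 3 [3y] zero: DF = P = 9209/10000 ≈ 0.920900
step 4 [4y] bond c/1=7/200: DF=(2021489/2000000 − 7/200·(0.973300+0.958400+0.920900))/(1+7/200) = 8801/10000 ≈ 0.880100
step 5 [5y] bond c/1=1/50: DF=(460933/500000 − 1/50·(0.973300+0.958400+0.920900+0.880100))/(1+1/50) = 4153/5000 ≈ 0.830600
step 6 [6y] swap r/1=1857/53776: DF=(1 − 1857/53776·(0.973300+0.958400+0.920900+0.880100+0.830600))/(1+1857/53776) = 8143/10000 ≈ 0.814300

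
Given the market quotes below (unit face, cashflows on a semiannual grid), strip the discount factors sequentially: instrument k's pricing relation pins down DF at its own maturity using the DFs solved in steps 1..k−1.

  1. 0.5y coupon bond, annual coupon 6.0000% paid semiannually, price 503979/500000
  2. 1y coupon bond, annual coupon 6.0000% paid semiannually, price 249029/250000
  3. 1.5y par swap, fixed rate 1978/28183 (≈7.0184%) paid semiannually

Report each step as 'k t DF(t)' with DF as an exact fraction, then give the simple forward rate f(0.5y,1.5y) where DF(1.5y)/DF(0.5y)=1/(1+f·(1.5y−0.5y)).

1 1/2 4893/5000
2 1 4693/5000
3 3/2 9011/10000
f(0.5y,1.5y) = ((4893/5000)/(9011/10000) − 1)/(1) = 775/9011 ≈ 8.6006%

step 1 [0.5y] bond c/2=3/100: DF=(503979/500000 − 3/100·(0))/(1+3/100) = 4893/5000 ≈ 0.978600
step 2 [1y] bond c/2=3/100: DF=(249029/250000 − 3/100·(0.978600))/(1+3/100) = 4693/5000 ≈ 0.938600
step 3 [1.5y] swap r/2=989/28183: DF=(1 − 989/28183·(0.978600+0.938600))/(1+989/28183) = 9011/10000 ≈ 0.901100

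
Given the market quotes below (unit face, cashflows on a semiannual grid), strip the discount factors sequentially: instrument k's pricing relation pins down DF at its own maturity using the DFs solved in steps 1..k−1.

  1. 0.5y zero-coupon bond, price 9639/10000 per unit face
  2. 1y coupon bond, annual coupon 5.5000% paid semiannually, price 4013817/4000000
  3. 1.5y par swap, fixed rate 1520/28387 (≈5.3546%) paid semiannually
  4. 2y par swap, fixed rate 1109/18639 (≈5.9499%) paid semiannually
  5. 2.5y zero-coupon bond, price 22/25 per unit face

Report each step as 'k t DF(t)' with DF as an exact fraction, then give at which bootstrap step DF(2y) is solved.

step 1 [0.5y] zero: DF = P = 9639/10000 ≈ 0.963900
step 2 [1y] bond c/2=11/400: DF=(4013817/4000000 − 11/400·(0.963900))/(1+11/400) = 2377/2500 ≈ 0.950800
step 3 [1.5y] swap r/2=760/28387: DF=(1 − 760/28387·(0.963900+0.950800))/(1+760/28387) = 231/250 ≈ 0.924000
step 4 [2y] swap r/2=1109/37278: DF=(1 − 1109/37278·(0.963900+0.950800+0.924000))/(1+1109/37278) = 8891/10000 ≈ 0.889100
step 5 [2.5y] zero: DF = P = 22/25 ≈ 0.880000

1 1/2 9639/10000
2 1 2377/2500
3 3/2 231/250
4 2 8891/10000
5 5/2 22/25
DF(2y) is solved at step 4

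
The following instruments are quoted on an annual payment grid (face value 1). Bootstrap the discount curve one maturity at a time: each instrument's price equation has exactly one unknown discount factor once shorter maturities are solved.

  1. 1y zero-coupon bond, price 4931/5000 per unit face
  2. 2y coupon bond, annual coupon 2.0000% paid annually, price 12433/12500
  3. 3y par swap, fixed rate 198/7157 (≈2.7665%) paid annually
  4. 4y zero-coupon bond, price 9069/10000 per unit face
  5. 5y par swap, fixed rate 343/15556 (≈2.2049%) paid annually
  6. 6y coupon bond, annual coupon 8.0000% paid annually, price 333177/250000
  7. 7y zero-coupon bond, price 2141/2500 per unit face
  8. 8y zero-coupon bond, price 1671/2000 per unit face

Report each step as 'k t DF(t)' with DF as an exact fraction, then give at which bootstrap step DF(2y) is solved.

1 1 4931/5000
2 2 4779/5000
3 3 1151/1250
4 4 9069/10000
5 5 8971/10000
6 6 8883/10000
7 7 2141/2500
8 8 1671/2000
DF(2y) is solved at step 2

step 1 [1y] zero: DF = P = 4931/5000 ≈ 0.986200
step 2 [2y] bond c/1=1/50: DF=(12433/12500 − 1/50·(0.986200))/(1+1/50) = 4779/5000 ≈ 0.955800
step 3 [3y] swap r/1=198/7157: DF=(1 − 198/7157·(0.986200+0.955800))/(1+198/7157) = 1151/1250 ≈ 0.920800
step 4 [4y] zero: DF = P = 9069/10000 ≈ 0.906900
step 5 [5y] swap r/1=343/15556: DF=(1 − 343/15556·(0.986200+0.955800+0.920800+0.906900))/(1+343/15556) = 8971/10000 ≈ 0.897100
step 6 [6y] bond c/1=2/25: DF=(333177/250000 − 2/25·(0.986200+0.955800+0.920800+0.906900+0.897100))/(1+2/25) = 8883/10000 ≈ 0.888300
step 7 [7y] zero: DF = P = 2141/2500 ≈ 0.856400
step 8 [8y] zero: DF = P = 1671/2000 ≈ 0.835500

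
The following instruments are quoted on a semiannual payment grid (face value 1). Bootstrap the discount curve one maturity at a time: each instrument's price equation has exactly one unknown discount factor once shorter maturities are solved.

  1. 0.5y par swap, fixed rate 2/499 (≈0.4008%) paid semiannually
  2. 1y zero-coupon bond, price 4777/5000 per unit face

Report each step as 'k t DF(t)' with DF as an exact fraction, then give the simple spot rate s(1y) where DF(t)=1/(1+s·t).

1 1/2 499/500
2 1 4777/5000
s(1y) = (1/(4777/5000) − 1)/(1) = 223/4777 ≈ 4.6682%

step 1 [0.5y] swap r/2=1/499: DF=(1 − 1/499·(0))/(1+1/499) = 499/500 ≈ 0.998000
step 2 [1y] zero: DF = P = 4777/5000 ≈ 0.955400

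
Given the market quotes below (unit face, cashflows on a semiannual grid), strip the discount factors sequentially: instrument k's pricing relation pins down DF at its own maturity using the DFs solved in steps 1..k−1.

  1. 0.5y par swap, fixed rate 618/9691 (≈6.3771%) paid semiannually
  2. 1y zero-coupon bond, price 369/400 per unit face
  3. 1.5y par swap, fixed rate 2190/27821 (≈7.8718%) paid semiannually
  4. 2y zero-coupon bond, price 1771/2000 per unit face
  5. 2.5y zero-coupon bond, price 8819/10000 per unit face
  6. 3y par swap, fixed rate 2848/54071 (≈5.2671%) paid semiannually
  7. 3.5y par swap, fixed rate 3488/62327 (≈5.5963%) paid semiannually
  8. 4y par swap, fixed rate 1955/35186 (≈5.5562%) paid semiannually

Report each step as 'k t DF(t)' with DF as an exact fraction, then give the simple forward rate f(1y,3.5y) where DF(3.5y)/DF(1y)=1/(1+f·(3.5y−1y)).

step 1 [0.5y] swap r/2=309/9691: DF=(1 − 309/9691·(0))/(1+309/9691) = 9691/10000 ≈ 0.969100
step 2 [1y] zero: DF = P = 369/400 ≈ 0.922500
step 3 [1.5y] swap r/2=1095/27821: DF=(1 − 1095/27821·(0.969100+0.922500))/(1+1095/27821) = 1781/2000 ≈ 0.890500
step 4 [2y] zero: DF = P = 1771/2000 ≈ 0.885500
step 5 [2.5y] zero: DF = P = 8819/10000 ≈ 0.881900
step 6 [3y] swap r/2=1424/54071: DF=(1 − 1424/54071·(0.969100+0.922500+0.890500+0.885500+0.881900))/(1+1424/54071) = 536/625 ≈ 0.857600
step 7 [3.5y] swap r/2=1744/62327: DF=(1 − 1744/62327·(0.969100+0.922500+0.890500+0.885500+0.881900+0.857600))/(1+1744/62327) = 516/625 ≈ 0.825600
step 8 [4y] swap r/2=1955/70372: DF=(1 − 1955/70372·(0.969100+0.922500+0.890500+0.885500+0.881900+0.857600+0.825600))/(1+1955/70372) = 1609/2000 ≈ 0.804500

1 1/2 9691/10000
2 1 369/400
3 3/2 1781/2000
4 2 1771/2000
5 5/2 8819/10000
6 3 536/625
7 7/2 516/625
8 4 1609/2000
f(1y,3.5y) = ((369/400)/(516/625) − 1)/(5/2) = 323/6880 ≈ 4.6948%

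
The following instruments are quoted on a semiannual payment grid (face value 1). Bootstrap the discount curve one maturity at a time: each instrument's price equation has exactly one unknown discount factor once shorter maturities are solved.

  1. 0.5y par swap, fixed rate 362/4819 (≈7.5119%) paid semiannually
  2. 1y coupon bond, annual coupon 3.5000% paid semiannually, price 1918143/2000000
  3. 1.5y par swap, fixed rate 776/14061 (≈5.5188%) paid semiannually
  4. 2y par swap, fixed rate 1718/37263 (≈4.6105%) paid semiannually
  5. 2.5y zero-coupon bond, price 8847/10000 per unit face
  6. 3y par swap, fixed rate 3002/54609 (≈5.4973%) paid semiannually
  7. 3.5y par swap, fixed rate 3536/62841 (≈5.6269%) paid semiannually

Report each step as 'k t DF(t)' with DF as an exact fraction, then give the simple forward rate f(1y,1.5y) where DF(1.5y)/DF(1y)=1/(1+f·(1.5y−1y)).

step 1 [0.5y] swap r/2=181/4819: DF=(1 − 181/4819·(0))/(1+181/4819) = 4819/5000 ≈ 0.963800
step 2 [1y] bond c/2=7/400: DF=(1918143/2000000 − 7/400·(0.963800))/(1+7/400) = 463/500 ≈ 0.926000
step 3 [1.5y] swap r/2=388/14061: DF=(1 − 388/14061·(0.963800+0.926000))/(1+388/14061) = 1153/1250 ≈ 0.922400
step 4 [2y] swap r/2=859/37263: DF=(1 − 859/37263·(0.963800+0.926000+0.922400))/(1+859/37263) = 9141/10000 ≈ 0.914100
step 5 [2.5y] zero: DF = P = 8847/10000 ≈ 0.884700
step 6 [3y] swap r/2=1501/54609: DF=(1 − 1501/54609·(0.963800+0.926000+0.922400+0.914100+0.884700))/(1+1501/54609) = 8499/10000 ≈ 0.849900
step 7 [3.5y] swap r/2=1768/62841: DF=(1 − 1768/62841·(0.963800+0.926000+0.922400+0.914100+0.884700+0.849900))/(1+1768/62841) = 1029/1250 ≈ 0.823200

1 1/2 4819/5000
2 1 463/500
3 3/2 1153/1250
4 2 9141/10000
5 5/2 8847/10000
6 3 8499/10000
7 7/2 1029/1250
f(1y,1.5y) = ((463/500)/(1153/1250) − 1)/(1/2) = 9/1153 ≈ 0.7806%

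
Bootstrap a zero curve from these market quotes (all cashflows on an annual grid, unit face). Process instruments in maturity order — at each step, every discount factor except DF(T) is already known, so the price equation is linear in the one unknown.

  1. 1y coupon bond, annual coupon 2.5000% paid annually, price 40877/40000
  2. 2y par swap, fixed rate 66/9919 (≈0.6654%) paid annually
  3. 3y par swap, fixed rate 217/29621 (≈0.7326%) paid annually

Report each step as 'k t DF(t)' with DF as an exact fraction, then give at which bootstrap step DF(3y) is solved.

1 1 997/1000
2 2 2467/2500
3 3 9783/10000
DF(3y) is solved at step 3

step 1 [1y] bond c/1=1/40: DF=(40877/40000 − 1/40·(0))/(1+1/40) = 997/1000 ≈ 0.997000
step 2 [2y] swap r/1=66/9919: DF=(1 − 66/9919·(0.997000))/(1+66/9919) = 2467/2500 ≈ 0.986800
step 3 [3y] swap r/1=217/29621: DF=(1 − 217/29621·(0.997000+0.986800))/(1+217/29621) = 9783/10000 ≈ 0.978300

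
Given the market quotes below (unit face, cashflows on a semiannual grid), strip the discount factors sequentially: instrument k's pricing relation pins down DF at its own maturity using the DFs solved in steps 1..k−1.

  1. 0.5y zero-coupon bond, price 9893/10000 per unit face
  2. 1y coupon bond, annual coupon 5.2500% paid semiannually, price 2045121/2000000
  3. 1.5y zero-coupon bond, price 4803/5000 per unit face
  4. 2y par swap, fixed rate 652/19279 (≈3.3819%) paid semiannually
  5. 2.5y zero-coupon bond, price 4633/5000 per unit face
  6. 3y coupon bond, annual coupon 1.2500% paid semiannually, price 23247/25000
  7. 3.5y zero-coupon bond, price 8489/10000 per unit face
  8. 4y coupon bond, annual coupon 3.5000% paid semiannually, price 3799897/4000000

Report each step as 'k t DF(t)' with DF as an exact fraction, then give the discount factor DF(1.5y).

step 1 [0.5y] zero: DF = P = 9893/10000 ≈ 0.989300
step 2 [1y] bond c/2=21/800: DF=(2045121/2000000 − 21/800·(0.989300))/(1+21/800) = 9711/10000 ≈ 0.971100
step 3 [1.5y] zero: DF = P = 4803/5000 ≈ 0.960600
step 4 [2y] swap r/2=326/19279: DF=(1 − 326/19279·(0.989300+0.971100+0.960600))/(1+326/19279) = 2337/2500 ≈ 0.934800
step 5 [2.5y] zero: DF = P = 4633/5000 ≈ 0.926600
step 6 [3y] bond c/2=1/160: DF=(23247/25000 − 1/160·(0.989300+0.971100+0.960600+0.934800+0.926600))/(1+1/160) = 559/625 ≈ 0.894400
step 7 [3.5y] zero: DF = P = 8489/10000 ≈ 0.848900
step 8 [4y] bond c/2=7/400: DF=(3799897/4000000 − 7/400·(0.989300+0.971100+0.960600+0.934800+0.926600+0.894400+0.848900))/(1+7/400) = 4107/5000 ≈ 0.821400

1 1/2 9893/10000
2 1 9711/10000
3 3/2 4803/5000
4 2 2337/2500
5 5/2 4633/5000
6 3 559/625
7 7/2 8489/10000
8 4 4107/5000
DF(1.5y) = 4803/5000 ≈ 0.960600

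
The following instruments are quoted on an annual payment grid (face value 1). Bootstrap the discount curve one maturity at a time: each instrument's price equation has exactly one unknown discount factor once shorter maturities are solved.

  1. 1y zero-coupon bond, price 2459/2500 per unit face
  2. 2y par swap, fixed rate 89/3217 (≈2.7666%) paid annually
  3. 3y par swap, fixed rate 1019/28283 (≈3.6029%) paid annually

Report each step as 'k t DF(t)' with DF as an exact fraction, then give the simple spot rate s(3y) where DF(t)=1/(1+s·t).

step 1 [1y] zero: DF = P = 2459/2500 ≈ 0.983600
step 2 [2y] swap r/1=89/3217: DF=(1 − 89/3217·(0.983600))/(1+89/3217) = 4733/5000 ≈ 0.946600
step 3 [3y] swap r/1=1019/28283: DF=(1 − 1019/28283·(0.983600+0.946600))/(1+1019/28283) = 8981/10000 ≈ 0.898100

1 1 2459/2500
2 2 4733/5000
3 3 8981/10000
s(3y) = (1/(8981/10000) − 1)/(3) = 1019/26943 ≈ 3.7821%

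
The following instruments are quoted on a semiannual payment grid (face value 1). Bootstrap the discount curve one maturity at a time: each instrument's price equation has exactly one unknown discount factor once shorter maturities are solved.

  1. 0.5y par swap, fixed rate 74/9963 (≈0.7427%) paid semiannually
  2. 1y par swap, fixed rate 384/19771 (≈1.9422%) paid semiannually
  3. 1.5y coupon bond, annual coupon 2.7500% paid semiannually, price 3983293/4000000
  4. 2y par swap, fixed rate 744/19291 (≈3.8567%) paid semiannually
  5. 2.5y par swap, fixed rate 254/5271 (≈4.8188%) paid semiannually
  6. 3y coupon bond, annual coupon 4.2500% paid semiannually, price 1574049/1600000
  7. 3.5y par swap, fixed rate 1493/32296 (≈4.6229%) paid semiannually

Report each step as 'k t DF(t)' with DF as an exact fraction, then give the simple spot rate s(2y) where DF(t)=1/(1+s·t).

1 1/2 9963/10000
2 1 613/625
3 3/2 1911/2000
4 2 1157/1250
5 5/2 8857/10000
6 3 4323/5000
7 7/2 8507/10000
s(2y) = (1/(1157/1250) − 1)/(2) = 93/2314 ≈ 4.0190%

step 1 [0.5y] swap r/2=37/9963: DF=(1 − 37/9963·(0))/(1+37/9963) = 9963/10000 ≈ 0.996300
step 2 [1y] swap r/2=192/19771: DF=(1 − 192/19771·(0.996300))/(1+192/19771) = 613/625 ≈ 0.980800
step 3 [1.5y] bond c/2=11/800: DF=(3983293/4000000 − 11/800·(0.996300+0.980800))/(1+11/800) = 1911/2000 ≈ 0.955500
step 4 [2y] swap r/2=372/19291: DF=(1 − 372/19291·(0.996300+0.980800+0.955500))/(1+372/19291) = 1157/1250 ≈ 0.925600
step 5 [2.5y] swap r/2=127/5271: DF=(1 − 127/5271·(0.996300+0.980800+0.955500+0.925600))/(1+127/5271) = 8857/10000 ≈ 0.885700
step 6 [3y] bond c/2=17/800: DF=(1574049/1600000 − 17/800·(0.996300+0.980800+0.955500+0.925600+0.885700))/(1+17/800) = 4323/5000 ≈ 0.864600
step 7 [3.5y] swap r/2=1493/64592: DF=(1 − 1493/64592·(0.996300+0.980800+0.955500+0.925600+0.885700+0.864600))/(1+1493/64592) = 8507/10000 ≈ 0.850700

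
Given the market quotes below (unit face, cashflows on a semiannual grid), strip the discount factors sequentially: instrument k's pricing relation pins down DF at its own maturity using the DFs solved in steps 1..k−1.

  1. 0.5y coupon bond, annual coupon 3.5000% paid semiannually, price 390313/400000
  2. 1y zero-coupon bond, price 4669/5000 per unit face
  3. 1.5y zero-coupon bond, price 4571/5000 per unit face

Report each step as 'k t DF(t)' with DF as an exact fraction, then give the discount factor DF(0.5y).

step 1 [0.5y] bond c/2=7/400: DF=(390313/400000 − 7/400·(0))/(1+7/400) = 959/1000 ≈ 0.959000
step 2 [1y] zero: DF = P = 4669/5000 ≈ 0.933800
step 3 [1.5y] zero: DF = P = 4571/5000 ≈ 0.914200

1 1/2 959/1000
2 1 4669/5000
3 3/2 4571/5000
DF(0.5y) = 959/1000 ≈ 0.959000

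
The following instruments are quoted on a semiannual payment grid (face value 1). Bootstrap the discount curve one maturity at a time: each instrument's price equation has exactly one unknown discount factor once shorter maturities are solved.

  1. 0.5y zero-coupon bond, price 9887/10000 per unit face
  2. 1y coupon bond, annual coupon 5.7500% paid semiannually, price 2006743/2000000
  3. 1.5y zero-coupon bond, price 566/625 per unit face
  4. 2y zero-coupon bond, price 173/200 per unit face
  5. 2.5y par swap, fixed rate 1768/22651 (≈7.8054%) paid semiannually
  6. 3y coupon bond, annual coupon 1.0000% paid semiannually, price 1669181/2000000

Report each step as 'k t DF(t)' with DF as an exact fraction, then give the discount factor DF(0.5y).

1 1/2 9887/10000
2 1 9477/10000
3 3/2 566/625
4 2 173/200
5 5/2 1029/1250
6 3 8079/10000
DF(0.5y) = 9887/10000 ≈ 0.988700

step 1 [0.5y] zero: DF = P = 9887/10000 ≈ 0.988700
step 2 [1y] bond c/2=23/800: DF=(2006743/2000000 − 23/800·(0.988700))/(1+23/800) = 9477/10000 ≈ 0.947700
step 3 [1.5y] zero: DF = P = 566/625 ≈ 0.905600
step 4 [2y] zero: DF = P = 173/200 ≈ 0.865000
step 5 [2.5y] swap r/2=884/22651: DF=(1 − 884/22651·(0.988700+0.947700+0.905600+0.865000))/(1+884/22651) = 1029/1250 ≈ 0.823200
step 6 [3y] bond c/2=1/200: DF=(1669181/2000000 − 1/200·(0.988700+0.947700+0.905600+0.865000+0.823200))/(1+1/200) = 8079/10000 ≈ 0.807900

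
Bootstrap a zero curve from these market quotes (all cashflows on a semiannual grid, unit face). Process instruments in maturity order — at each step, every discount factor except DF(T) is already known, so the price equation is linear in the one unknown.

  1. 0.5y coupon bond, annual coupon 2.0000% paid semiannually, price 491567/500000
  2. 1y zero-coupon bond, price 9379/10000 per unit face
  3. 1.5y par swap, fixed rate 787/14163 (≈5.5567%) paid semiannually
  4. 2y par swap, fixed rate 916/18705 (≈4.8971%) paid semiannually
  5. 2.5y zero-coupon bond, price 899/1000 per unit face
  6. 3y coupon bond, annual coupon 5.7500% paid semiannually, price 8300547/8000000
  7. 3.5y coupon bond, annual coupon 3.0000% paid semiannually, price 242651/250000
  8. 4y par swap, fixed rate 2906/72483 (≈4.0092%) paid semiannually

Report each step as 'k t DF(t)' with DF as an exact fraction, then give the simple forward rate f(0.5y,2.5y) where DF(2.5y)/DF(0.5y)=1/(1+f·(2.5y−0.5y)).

step 1 [0.5y] bond c/2=1/100: DF=(491567/500000 − 1/100·(0))/(1+1/100) = 4867/5000 ≈ 0.973400
step 2 [1y] zero: DF = P = 9379/10000 ≈ 0.937900
step 3 [1.5y] swap r/2=787/28326: DF=(1 − 787/28326·(0.973400+0.937900))/(1+787/28326) = 9213/10000 ≈ 0.921300
step 4 [2y] swap r/2=458/18705: DF=(1 − 458/18705·(0.973400+0.937900+0.921300))/(1+458/18705) = 2271/2500 ≈ 0.908400
step 5 [2.5y] zero: DF = P = 899/1000 ≈ 0.899000
step 6 [3y] bond c/2=23/800: DF=(8300547/8000000 − 23/800·(0.973400+0.937900+0.921300+0.908400+0.899000))/(1+23/800) = 8789/10000 ≈ 0.878900
step 7 [3.5y] bond c/2=3/200: DF=(242651/250000 − 3/200·(0.973400+0.937900+0.921300+0.908400+0.899000+0.878900))/(1+3/200) = 8747/10000 ≈ 0.874700
step 8 [4y] swap r/2=1453/72483: DF=(1 − 1453/72483·(0.973400+0.937900+0.921300+0.908400+0.899000+0.878900+0.874700))/(1+1453/72483) = 8547/10000 ≈ 0.854700

1 1/2 4867/5000
2 1 9379/10000
3 3/2 9213/10000
4 2 2271/2500
5 5/2 899/1000
6 3 8789/10000
7 7/2 8747/10000
8 4 8547/10000
f(0.5y,2.5y) = ((4867/5000)/(899/1000) − 1)/(2) = 6/145 ≈ 4.1379%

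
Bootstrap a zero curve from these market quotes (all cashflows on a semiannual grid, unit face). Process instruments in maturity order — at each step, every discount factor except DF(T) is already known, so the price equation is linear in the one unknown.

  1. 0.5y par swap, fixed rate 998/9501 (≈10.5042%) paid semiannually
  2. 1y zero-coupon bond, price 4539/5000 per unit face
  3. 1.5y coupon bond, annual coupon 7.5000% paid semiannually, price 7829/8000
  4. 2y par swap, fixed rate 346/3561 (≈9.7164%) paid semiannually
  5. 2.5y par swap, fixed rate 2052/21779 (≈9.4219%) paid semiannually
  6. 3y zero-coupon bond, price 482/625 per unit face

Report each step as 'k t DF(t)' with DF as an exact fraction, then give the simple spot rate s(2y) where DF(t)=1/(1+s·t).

1 1/2 9501/10000
2 1 4539/5000
3 3/2 8761/10000
4 2 827/1000
5 5/2 1987/2500
6 3 482/625
s(2y) = (1/(827/1000) − 1)/(2) = 173/1654 ≈ 10.4595%

step 1 [0.5y] swap r/2=499/9501: DF=(1 − 499/9501·(0))/(1+499/9501) = 9501/10000 ≈ 0.950100
step 2 [1y] zero: DF = P = 4539/5000 ≈ 0.907800
step 3 [1.5y] bond c/2=3/80: DF=(7829/8000 − 3/80·(0.950100+0.907800))/(1+3/80) = 8761/10000 ≈ 0.876100
step 4 [2y] swap r/2=173/3561: DF=(1 − 173/3561·(0.950100+0.907800+0.876100))/(1+173/3561) = 827/1000 ≈ 0.827000
step 5 [2.5y] swap r/2=1026/21779: DF=(1 − 1026/21779·(0.950100+0.907800+0.876100+0.827000))/(1+1026/21779) = 1987/2500 ≈ 0.794800
step 6 [3y] zero: DF = P = 482/625 ≈ 0.771200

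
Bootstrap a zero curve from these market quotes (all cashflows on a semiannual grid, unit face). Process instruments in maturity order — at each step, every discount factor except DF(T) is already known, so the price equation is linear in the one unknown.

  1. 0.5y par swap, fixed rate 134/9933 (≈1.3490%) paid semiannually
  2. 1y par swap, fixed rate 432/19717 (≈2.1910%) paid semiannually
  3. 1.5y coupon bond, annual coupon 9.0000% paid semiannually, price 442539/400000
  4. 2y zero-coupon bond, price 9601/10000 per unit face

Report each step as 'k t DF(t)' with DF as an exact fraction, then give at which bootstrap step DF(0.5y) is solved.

1 1/2 9933/10000
2 1 1223/1250
3 3/2 4869/5000
4 2 9601/10000
DF(0.5y) is solved at step 1

step 1 [0.5y] swap r/2=67/9933: DF=(1 − 67/9933·(0))/(1+67/9933) = 9933/10000 ≈ 0.993300
step 2 [1y] swap r/2=216/19717: DF=(1 − 216/19717·(0.993300))/(1+216/19717) = 1223/1250 ≈ 0.978400
step 3 [1.5y] bond c/2=9/200: DF=(442539/400000 − 9/200·(0.993300+0.978400))/(1+9/200) = 4869/5000 ≈ 0.973800
step 4 [2y] zero: DF = P = 9601/10000 ≈ 0.960100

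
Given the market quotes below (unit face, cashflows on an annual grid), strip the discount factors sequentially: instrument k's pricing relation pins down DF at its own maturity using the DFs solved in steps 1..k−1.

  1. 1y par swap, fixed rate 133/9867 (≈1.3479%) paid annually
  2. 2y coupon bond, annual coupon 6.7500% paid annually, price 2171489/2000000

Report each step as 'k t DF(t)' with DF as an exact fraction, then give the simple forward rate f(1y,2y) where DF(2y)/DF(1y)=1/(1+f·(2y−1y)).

1 1 9867/10000
2 2 9547/10000
f(1y,2y) = ((9867/10000)/(9547/10000) − 1)/(1) = 320/9547 ≈ 3.3518%

step 1 [1y] swap r/1=133/9867: DF=(1 − 133/9867·(0))/(1+133/9867) = 9867/10000 ≈ 0.986700
step 2 [2y] bond c/1=27/400: DF=(2171489/2000000 − 27/400·(0.986700))/(1+27/400) = 9547/10000 ≈ 0.954700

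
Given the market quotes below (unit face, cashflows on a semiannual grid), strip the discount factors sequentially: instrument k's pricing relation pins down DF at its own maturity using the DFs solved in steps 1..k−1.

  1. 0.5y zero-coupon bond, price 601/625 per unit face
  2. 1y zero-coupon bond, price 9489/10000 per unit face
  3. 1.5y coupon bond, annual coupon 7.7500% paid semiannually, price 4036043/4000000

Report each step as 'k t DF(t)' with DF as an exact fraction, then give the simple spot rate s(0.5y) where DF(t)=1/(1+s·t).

step 1 [0.5y] zero: DF = P = 601/625 ≈ 0.961600
step 2 [1y] zero: DF = P = 9489/10000 ≈ 0.948900
step 3 [1.5y] bond c/2=31/800: DF=(4036043/4000000 − 31/800·(0.961600+0.948900))/(1+31/800) = 9001/10000 ≈ 0.900100

1 1/2 601/625
2 1 9489/10000
3 3/2 9001/10000
s(0.5y) = (1/(601/625) − 1)/(1/2) = 48/601 ≈ 7.9867%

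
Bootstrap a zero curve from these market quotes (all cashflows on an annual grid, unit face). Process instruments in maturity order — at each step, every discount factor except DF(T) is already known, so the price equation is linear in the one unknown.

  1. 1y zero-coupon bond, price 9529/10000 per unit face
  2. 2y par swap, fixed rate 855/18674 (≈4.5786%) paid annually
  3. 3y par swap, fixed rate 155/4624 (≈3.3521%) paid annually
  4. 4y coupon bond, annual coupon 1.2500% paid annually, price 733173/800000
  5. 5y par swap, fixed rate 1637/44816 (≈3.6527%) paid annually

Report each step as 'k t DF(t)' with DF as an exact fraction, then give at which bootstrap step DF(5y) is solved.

1 1 9529/10000
2 2 1829/2000
3 3 907/1000
4 4 8709/10000
5 5 8363/10000
DF(5y) is solved at step 5

step 1 [1y] zero: DF = P = 9529/10000 ≈ 0.952900
step 2 [2y] swap r/1=855/18674: DF=(1 − 855/18674·(0.952900))/(1+855/18674) = 1829/2000 ≈ 0.914500
step 3 [3y] swap r/1=155/4624: DF=(1 − 155/4624·(0.952900+0.914500))/(1+155/4624) = 907/1000 ≈ 0.907000
step 4 [4y] bond c/1=1/80: DF=(733173/800000 − 1/80·(0.952900+0.914500+0.907000))/(1+1/80) = 8709/10000 ≈ 0.870900
step 5 [5y] swap r/1=1637/44816: DF=(1 − 1637/44816·(0.952900+0.914500+0.907000+0.870900))/(1+1637/44816) = 8363/10000 ≈ 0.836300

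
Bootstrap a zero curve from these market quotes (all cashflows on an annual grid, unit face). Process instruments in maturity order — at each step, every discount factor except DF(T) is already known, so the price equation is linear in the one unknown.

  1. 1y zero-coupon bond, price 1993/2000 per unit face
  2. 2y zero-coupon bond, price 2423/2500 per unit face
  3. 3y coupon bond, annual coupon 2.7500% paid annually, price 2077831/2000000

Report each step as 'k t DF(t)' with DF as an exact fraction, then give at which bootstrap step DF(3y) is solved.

step 1 [1y] zero: DF = P = 1993/2000 ≈ 0.996500
step 2 [2y] zero: DF = P = 2423/2500 ≈ 0.969200
step 3 [3y] bond c/1=11/400: DF=(2077831/2000000 − 11/400·(0.996500+0.969200))/(1+11/400) = 1917/2000 ≈ 0.958500

1 1 1993/2000
2 2 2423/2500
3 3 1917/2000
DF(3y) is solved at step 3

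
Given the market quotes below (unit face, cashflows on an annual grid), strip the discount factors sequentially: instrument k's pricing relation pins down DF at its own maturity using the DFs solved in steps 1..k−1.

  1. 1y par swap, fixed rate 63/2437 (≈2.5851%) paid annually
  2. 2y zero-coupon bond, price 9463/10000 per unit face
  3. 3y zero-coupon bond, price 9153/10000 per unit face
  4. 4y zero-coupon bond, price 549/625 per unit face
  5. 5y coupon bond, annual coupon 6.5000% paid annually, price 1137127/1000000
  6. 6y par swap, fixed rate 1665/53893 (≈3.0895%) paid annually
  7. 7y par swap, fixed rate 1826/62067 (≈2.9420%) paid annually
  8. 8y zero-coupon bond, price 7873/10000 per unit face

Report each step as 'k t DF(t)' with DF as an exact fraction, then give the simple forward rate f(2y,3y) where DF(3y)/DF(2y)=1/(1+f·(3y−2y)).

step 1 [1y] swap r/1=63/2437: DF=(1 − 63/2437·(0))/(1+63/2437) = 2437/2500 ≈ 0.974800
step 2 [2y] zero: DF = P = 9463/10000 ≈ 0.946300
step 3 [3y] zero: DF = P = 9153/10000 ≈ 0.915300
step 4 [4y] zero: DF = P = 549/625 ≈ 0.878400
step 5 [5y] bond c/1=13/200: DF=(1137127/1000000 − 13/200·(0.974800+0.946300+0.915300+0.878400))/(1+13/200) = 841/1000 ≈ 0.841000
step 6 [6y] swap r/1=1665/53893: DF=(1 − 1665/53893·(0.974800+0.946300+0.915300+0.878400+0.841000))/(1+1665/53893) = 1667/2000 ≈ 0.833500
step 7 [7y] swap r/1=1826/62067: DF=(1 − 1826/62067·(0.974800+0.946300+0.915300+0.878400+0.841000+0.833500))/(1+1826/62067) = 4087/5000 ≈ 0.817400
step 8 [8y] zero: DF = P = 7873/10000 ≈ 0.787300

1 1 2437/2500
2 2 9463/10000
3 3 9153/10000
4 4 549/625
5 5 841/1000
6 6 1667/2000
7 7 4087/5000
8 8 7873/10000
f(2y,3y) = ((9463/10000)/(9153/10000) − 1)/(1) = 310/9153 ≈ 3.3869%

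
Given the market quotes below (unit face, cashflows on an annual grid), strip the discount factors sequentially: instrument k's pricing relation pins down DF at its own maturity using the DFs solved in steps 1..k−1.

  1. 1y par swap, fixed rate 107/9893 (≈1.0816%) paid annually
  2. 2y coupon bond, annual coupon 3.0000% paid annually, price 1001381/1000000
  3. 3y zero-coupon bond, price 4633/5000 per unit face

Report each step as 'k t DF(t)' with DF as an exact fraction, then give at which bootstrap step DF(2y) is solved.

step 1 [1y] swap r/1=107/9893: DF=(1 − 107/9893·(0))/(1+107/9893) = 9893/10000 ≈ 0.989300
step 2 [2y] bond c/1=3/100: DF=(1001381/1000000 − 3/100·(0.989300))/(1+3/100) = 4717/5000 ≈ 0.943400
step 3 [3y] zero: DF = P = 4633/5000 ≈ 0.926600

1 1 9893/10000
2 2 4717/5000
3 3 4633/5000
DF(2y) is solved at step 2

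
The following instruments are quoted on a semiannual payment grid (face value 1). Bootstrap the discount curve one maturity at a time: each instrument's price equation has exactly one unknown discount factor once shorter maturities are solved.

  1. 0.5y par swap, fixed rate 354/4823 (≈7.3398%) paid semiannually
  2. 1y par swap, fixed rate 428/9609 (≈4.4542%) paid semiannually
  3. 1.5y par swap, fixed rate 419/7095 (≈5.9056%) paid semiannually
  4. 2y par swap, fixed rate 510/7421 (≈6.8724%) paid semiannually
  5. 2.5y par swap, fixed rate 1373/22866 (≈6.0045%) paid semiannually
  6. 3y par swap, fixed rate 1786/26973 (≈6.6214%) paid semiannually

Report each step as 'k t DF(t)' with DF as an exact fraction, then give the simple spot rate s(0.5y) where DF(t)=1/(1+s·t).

step 1 [0.5y] swap r/2=177/4823: DF=(1 − 177/4823·(0))/(1+177/4823) = 4823/5000 ≈ 0.964600
step 2 [1y] swap r/2=214/9609: DF=(1 − 214/9609·(0.964600))/(1+214/9609) = 2393/2500 ≈ 0.957200
step 3 [1.5y] swap r/2=419/14190: DF=(1 − 419/14190·(0.964600+0.957200))/(1+419/14190) = 4581/5000 ≈ 0.916200
step 4 [2y] swap r/2=255/7421: DF=(1 − 255/7421·(0.964600+0.957200+0.916200))/(1+255/7421) = 349/400 ≈ 0.872500
step 5 [2.5y] swap r/2=1373/45732: DF=(1 − 1373/45732·(0.964600+0.957200+0.916200+0.872500))/(1+1373/45732) = 8627/10000 ≈ 0.862700
step 6 [3y] swap r/2=893/26973: DF=(1 − 893/26973·(0.964600+0.957200+0.916200+0.872500+0.862700))/(1+893/26973) = 4107/5000 ≈ 0.821400

1 1/2 4823/5000
2 1 2393/2500
3 3/2 4581/5000
4 2 349/400
5 5/2 8627/10000
6 3 4107/5000
s(0.5y) = (1/(4823/5000) − 1)/(1/2) = 354/4823 ≈ 7.3398%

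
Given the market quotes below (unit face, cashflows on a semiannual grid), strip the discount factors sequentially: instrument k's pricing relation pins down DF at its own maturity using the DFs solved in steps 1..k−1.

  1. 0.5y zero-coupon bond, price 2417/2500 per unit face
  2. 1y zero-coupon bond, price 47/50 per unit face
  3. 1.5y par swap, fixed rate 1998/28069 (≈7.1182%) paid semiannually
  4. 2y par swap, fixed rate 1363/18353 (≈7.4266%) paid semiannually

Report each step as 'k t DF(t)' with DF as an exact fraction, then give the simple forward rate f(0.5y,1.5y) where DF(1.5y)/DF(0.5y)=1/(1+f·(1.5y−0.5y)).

1 1/2 2417/2500
2 1 47/50
3 3/2 9001/10000
4 2 8637/10000
f(0.5y,1.5y) = ((2417/2500)/(9001/10000) − 1)/(1) = 667/9001 ≈ 7.4103%

step 1 [0.5y] zero: DF = P = 2417/2500 ≈ 0.966800
step 2 [1y] zero: DF = P = 47/50 ≈ 0.940000
step 3 [1.5y] swap r/2=999/28069: DF=(1 − 999/28069·(0.966800+0.940000))/(1+999/28069) = 9001/10000 ≈ 0.900100
step 4 [2y] swap r/2=1363/36706: DF=(1 − 1363/36706·(0.966800+0.940000+0.900100))/(1+1363/36706) = 8637/10000 ≈ 0.863700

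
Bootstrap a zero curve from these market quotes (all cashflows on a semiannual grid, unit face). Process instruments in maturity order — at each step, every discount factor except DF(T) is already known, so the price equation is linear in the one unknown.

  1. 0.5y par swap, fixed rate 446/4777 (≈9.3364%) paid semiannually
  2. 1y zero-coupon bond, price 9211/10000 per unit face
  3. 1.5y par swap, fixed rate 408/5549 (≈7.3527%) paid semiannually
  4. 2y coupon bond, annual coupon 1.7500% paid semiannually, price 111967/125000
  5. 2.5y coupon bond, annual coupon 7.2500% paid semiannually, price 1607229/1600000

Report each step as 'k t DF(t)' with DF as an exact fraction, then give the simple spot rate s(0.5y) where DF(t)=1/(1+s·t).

step 1 [0.5y] swap r/2=223/4777: DF=(1 − 223/4777·(0))/(1+223/4777) = 4777/5000 ≈ 0.955400
step 2 [1y] zero: DF = P = 9211/10000 ≈ 0.921100
step 3 [1.5y] swap r/2=204/5549: DF=(1 − 204/5549·(0.955400+0.921100))/(1+204/5549) = 449/500 ≈ 0.898000
step 4 [2y] bond c/2=7/800: DF=(111967/125000 − 7/800·(0.955400+0.921100+0.898000))/(1+7/800) = 8639/10000 ≈ 0.863900
step 5 [2.5y] bond c/2=29/800: DF=(1607229/1600000 − 29/800·(0.955400+0.921100+0.898000+0.863900))/(1+29/800) = 8421/10000 ≈ 0.842100

1 1/2 4777/5000
2 1 9211/10000
3 3/2 449/500
4 2 8639/10000
5 5/2 8421/10000
s(0.5y) = (1/(4777/5000) − 1)/(1/2) = 446/4777 ≈ 9.3364%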